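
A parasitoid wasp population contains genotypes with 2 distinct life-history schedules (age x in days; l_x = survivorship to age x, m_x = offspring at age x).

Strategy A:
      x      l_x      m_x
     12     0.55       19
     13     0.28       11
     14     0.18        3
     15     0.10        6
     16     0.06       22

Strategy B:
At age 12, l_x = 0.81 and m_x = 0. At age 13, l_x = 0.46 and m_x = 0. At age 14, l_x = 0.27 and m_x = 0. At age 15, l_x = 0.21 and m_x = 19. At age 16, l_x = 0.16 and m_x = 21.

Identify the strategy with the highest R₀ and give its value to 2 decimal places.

Strategy A: R₀ = 0.55×19 + 0.28×11 + 0.18×3 + 0.10×6 + 0.06×22 = 15.9900
Strategy B: R₀ = 0.81×0 + 0.46×0 + 0.27×0 + 0.21×19 + 0.16×21 = 7.3500
Highest R₀: strategy A with 15.9900.

15.99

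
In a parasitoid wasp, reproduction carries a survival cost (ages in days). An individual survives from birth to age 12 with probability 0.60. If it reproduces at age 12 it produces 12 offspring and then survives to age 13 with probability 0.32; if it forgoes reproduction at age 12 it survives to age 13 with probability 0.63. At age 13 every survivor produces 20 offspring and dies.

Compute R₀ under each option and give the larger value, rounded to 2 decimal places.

11.04

breed at age 12: R₀ = 0.60 × (12 + 0.32 × 20) = 0.60 × 18.4000 = 11.0400
delay to age 13: R₀ = 0.60 × (0.63 × 20) = 0.60 × 12.6000 = 7.5600
Higher: breed at age 12 (11.0400).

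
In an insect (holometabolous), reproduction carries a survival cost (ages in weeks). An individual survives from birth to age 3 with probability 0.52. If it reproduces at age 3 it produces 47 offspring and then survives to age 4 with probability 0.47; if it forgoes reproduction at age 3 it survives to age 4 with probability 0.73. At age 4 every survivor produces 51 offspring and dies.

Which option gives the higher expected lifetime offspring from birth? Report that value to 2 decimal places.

36.90

breed at age 3: R₀ = 0.52 × (47 + 0.47 × 51) = 0.52 × 70.9700 = 36.9044
delay to age 4: R₀ = 0.52 × (0.73 × 51) = 0.52 × 37.2300 = 19.3596
Higher: breed at age 3 (36.9044).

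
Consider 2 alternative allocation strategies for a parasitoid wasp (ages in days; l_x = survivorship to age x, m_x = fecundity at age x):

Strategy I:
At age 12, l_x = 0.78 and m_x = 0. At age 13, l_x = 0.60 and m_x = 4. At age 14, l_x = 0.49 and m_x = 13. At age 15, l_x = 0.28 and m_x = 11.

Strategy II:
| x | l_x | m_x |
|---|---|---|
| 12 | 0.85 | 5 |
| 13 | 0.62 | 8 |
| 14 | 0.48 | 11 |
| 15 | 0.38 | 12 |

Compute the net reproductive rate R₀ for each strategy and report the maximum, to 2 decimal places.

19.05

Strategy I: R₀ = 0.78×0 + 0.60×4 + 0.49×13 + 0.28×11 = 11.8500
Strategy II: R₀ = 0.85×5 + 0.62×8 + 0.48×11 + 0.38×12 = 19.0500
Highest R₀: strategy II with 19.0500.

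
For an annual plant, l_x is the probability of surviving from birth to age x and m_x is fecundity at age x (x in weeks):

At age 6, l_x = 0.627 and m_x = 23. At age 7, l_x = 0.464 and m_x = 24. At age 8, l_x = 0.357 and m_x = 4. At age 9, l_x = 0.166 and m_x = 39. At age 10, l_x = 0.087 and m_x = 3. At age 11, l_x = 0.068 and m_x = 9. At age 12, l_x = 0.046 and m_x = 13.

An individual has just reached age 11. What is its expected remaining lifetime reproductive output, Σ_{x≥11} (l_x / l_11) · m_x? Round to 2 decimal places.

l_11 = 0.068. Conditional survival from age 11 to x is l_x / l_11.
  x=11: (0.068/0.068) × 9 = 9.0000
  x=12: (0.046/0.068) × 13 = 8.7941
Sum = 9.0000 + 8.7941 = 17.7941

17.79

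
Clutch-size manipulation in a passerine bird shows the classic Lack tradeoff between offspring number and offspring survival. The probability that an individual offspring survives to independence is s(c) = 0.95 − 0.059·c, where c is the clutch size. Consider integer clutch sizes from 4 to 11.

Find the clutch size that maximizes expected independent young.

8

Expected independent young = c × s(c):
  c=4: 4 × 0.714 = 2.856
  c=5: 5 × 0.655 = 3.275
  c=6: 6 × 0.596 = 3.576
  c=7: 7 × 0.537 = 3.759
  c=8: 8 × 0.478 = 3.824
  c=9: 9 × 0.419 = 3.771
  c=10: 10 × 0.360 = 3.600
  c=11: 11 × 0.301 = 3.311
Maximum at c = 8 (3.824 independent young).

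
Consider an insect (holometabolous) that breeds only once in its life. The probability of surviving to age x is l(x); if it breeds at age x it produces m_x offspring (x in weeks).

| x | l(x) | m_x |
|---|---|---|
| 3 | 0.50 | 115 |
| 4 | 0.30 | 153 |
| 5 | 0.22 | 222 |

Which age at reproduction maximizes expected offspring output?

Expected offspring if breeding at age x = l(x) × m_x:
  age 3: 0.50 × 115 = 57.500
  age 4: 0.30 × 153 = 45.900
  age 5: 0.22 × 222 = 48.840
Maximum at age 3 (57.500).

3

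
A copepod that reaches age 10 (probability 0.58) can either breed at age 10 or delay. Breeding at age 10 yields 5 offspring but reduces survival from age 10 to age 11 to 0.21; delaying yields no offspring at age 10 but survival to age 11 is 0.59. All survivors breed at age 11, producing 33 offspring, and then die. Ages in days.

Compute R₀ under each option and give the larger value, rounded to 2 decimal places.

11.29

breed at age 10: R₀ = 0.58 × (5 + 0.21 × 33) = 0.58 × 11.9300 = 6.9194
delay to age 11: R₀ = 0.58 × (0.59 × 33) = 0.58 × 19.4700 = 11.2926
Higher: delay to age 11 (11.2926).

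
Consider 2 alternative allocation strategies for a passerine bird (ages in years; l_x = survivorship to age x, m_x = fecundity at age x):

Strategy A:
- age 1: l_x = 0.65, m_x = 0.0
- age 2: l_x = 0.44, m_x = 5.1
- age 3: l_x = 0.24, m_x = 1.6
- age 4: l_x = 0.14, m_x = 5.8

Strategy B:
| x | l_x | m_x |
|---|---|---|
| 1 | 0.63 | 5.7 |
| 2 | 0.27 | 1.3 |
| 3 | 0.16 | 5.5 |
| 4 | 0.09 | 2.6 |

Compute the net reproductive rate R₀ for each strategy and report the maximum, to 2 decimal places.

5.06

Strategy A: R₀ = 0.65×0.0 + 0.44×5.1 + 0.24×1.6 + 0.14×5.8 = 3.4400
Strategy B: R₀ = 0.63×5.7 + 0.27×1.3 + 0.16×5.5 + 0.09×2.6 = 5.0560
Highest R₀: strategy B with 5.0560.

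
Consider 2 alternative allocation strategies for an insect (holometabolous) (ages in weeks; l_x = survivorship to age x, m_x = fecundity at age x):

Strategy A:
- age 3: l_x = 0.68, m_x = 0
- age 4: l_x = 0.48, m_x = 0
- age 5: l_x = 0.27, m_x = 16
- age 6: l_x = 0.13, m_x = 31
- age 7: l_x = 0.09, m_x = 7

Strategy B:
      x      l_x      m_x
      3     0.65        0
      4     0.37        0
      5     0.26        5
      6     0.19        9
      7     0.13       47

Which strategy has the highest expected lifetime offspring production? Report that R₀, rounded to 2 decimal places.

Strategy A: R₀ = 0.68×0 + 0.48×0 + 0.27×16 + 0.13×31 + 0.09×7 = 8.9800
Strategy B: R₀ = 0.65×0 + 0.37×0 + 0.26×5 + 0.19×9 + 0.13×47 = 9.1200
Highest R₀: strategy B with 9.1200.

9.12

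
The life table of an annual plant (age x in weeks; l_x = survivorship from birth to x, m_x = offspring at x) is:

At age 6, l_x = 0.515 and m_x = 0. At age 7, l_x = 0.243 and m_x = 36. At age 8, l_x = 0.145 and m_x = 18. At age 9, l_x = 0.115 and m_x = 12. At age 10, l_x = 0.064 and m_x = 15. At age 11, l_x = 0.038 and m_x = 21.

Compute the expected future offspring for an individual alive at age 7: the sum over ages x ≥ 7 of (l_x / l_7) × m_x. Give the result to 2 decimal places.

59.65

l_7 = 0.243. Conditional survival from age 7 to x is l_x / l_7.
  x=7: (0.243/0.243) × 36 = 36.0000
  x=8: (0.145/0.243) × 18 = 10.7407
  x=9: (0.115/0.243) × 12 = 5.6790
  x=10: (0.064/0.243) × 15 = 3.9506
  x=11: (0.038/0.243) × 21 = 3.2840
Sum = 36.0000 + 10.7407 + 5.6790 + 3.9506 + 3.2840 = 59.6543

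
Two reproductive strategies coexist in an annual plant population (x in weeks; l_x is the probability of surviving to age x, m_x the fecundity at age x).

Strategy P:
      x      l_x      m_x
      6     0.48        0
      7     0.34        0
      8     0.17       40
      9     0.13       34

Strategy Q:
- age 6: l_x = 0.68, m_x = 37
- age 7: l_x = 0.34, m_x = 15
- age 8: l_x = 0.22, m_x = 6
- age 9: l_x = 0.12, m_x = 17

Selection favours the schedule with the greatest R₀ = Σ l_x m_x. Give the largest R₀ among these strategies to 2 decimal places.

33.62

Strategy P: R₀ = 0.48×0 + 0.34×0 + 0.17×40 + 0.13×34 = 11.2200
Strategy Q: R₀ = 0.68×37 + 0.34×15 + 0.22×6 + 0.12×17 = 33.6200
Highest R₀: strategy Q with 33.6200.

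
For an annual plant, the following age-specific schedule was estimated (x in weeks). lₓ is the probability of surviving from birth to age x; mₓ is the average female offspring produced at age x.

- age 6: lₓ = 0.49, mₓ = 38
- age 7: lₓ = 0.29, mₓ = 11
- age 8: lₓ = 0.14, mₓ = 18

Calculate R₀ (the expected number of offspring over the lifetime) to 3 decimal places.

R₀ = Σ lₓ mₓ:
  age 6: 0.49 × 38 = 18.6200
  age 7: 0.29 × 11 = 3.1900
  age 8: 0.14 × 18 = 2.5200
R₀ = 18.6200 + 3.1900 + 2.5200 = 24.3300

24.330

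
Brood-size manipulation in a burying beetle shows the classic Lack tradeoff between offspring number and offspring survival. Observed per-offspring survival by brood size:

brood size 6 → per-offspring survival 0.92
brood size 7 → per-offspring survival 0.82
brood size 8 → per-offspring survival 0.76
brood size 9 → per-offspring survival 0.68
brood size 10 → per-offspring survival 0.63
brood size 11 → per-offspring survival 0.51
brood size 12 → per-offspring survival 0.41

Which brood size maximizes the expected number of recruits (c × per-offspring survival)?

Expected recruits = c × s(c):
  c=6: 6 × 0.92 = 5.520
  c=7: 7 × 0.82 = 5.740
  c=8: 8 × 0.76 = 6.080
  c=9: 9 × 0.68 = 6.120
  c=10: 10 × 0.63 = 6.300
  c=11: 11 × 0.51 = 5.610
  c=12: 12 × 0.41 = 4.920
Maximum at c = 10 (6.300 recruits).

10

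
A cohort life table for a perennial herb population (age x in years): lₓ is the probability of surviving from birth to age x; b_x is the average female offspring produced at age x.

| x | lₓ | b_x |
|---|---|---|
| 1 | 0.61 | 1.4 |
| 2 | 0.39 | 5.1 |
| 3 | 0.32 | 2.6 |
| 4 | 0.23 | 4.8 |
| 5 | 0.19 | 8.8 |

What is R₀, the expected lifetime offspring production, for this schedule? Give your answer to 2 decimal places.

6.45

R₀ = Σ lₓ b_x:
  age 1: 0.61 × 1.4 = 0.8540
  age 2: 0.39 × 5.1 = 1.9890
  age 3: 0.32 × 2.6 = 0.8320
  age 4: 0.23 × 4.8 = 1.1040
  age 5: 0.19 × 8.8 = 1.6720
R₀ = 0.8540 + 1.9890 + 0.8320 + 1.1040 + 1.6720 = 6.4510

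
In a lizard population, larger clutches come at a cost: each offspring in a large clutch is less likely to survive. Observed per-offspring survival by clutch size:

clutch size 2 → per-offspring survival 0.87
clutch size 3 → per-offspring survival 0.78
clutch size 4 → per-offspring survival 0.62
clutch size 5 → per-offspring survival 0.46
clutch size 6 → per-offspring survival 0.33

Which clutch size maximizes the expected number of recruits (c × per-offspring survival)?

4

Expected recruits = c × s(c):
  c=2: 2 × 0.87 = 1.740
  c=3: 3 × 0.78 = 2.340
  c=4: 4 × 0.62 = 2.480
  c=5: 5 × 0.46 = 2.300
  c=6: 6 × 0.33 = 1.980
Maximum at c = 4 (2.480 recruits).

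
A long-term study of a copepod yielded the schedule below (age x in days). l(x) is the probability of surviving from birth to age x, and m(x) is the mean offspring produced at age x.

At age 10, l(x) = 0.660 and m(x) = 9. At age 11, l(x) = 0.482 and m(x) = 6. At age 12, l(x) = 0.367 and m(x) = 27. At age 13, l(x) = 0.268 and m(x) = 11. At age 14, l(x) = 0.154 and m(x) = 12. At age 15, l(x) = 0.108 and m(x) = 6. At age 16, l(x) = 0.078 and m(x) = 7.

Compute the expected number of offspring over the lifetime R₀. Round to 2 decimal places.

R₀ = Σ l(x) m(x):
  age 10: 0.660 × 9 = 5.9400
  age 11: 0.482 × 6 = 2.8920
  age 12: 0.367 × 27 = 9.9090
  age 13: 0.268 × 11 = 2.9480
  age 14: 0.154 × 12 = 1.8480
  age 15: 0.108 × 6 = 0.6480
  age 16: 0.078 × 7 = 0.5460
R₀ = 5.9400 + 2.8920 + 9.9090 + 2.9480 + 1.8480 + 0.6480 + 0.5460 = 24.7310

24.73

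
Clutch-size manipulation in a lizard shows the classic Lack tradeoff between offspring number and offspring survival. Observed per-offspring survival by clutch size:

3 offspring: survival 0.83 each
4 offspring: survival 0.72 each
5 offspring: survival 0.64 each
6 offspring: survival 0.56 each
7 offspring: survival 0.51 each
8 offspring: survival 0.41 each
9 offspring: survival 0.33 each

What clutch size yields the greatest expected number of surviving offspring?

7

Expected surviving offspring = c × s(c):
  c=3: 3 × 0.83 = 2.490
  c=4: 4 × 0.72 = 2.880
  c=5: 5 × 0.64 = 3.200
  c=6: 6 × 0.56 = 3.360
  c=7: 7 × 0.51 = 3.570
  c=8: 8 × 0.41 = 3.280
  c=9: 9 × 0.33 = 2.970
Maximum at c = 7 (3.570 surviving offspring).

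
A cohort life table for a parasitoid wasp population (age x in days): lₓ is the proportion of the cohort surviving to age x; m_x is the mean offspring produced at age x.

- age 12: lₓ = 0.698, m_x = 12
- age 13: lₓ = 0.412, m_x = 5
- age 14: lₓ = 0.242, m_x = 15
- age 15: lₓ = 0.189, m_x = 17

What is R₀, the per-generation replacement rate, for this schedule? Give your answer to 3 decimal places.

R₀ = Σ lₓ m_x:
  age 12: 0.698 × 12 = 8.3760
  age 13: 0.412 × 5 = 2.0600
  age 14: 0.242 × 15 = 3.6300
  age 15: 0.189 × 17 = 3.2130
R₀ = 8.3760 + 2.0600 + 3.6300 + 3.2130 = 17.2790

17.279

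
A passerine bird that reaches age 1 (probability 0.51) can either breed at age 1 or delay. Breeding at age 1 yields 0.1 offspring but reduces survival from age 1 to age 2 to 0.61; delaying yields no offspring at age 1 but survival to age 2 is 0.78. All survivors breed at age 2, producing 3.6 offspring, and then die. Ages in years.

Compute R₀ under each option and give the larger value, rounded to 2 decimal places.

breed at age 1: R₀ = 0.51 × (0.1 + 0.61 × 3.6) = 0.51 × 2.2960 = 1.1710
delay to age 2: R₀ = 0.51 × (0.78 × 3.6) = 0.51 × 2.8080 = 1.4321
Higher: delay to age 2 (1.4321).

1.43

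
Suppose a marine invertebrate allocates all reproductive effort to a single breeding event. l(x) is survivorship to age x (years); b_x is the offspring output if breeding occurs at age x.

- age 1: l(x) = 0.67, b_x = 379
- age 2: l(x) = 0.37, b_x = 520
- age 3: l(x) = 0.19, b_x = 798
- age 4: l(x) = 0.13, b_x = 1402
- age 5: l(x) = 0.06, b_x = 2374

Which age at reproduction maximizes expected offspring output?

Expected offspring if breeding at age x = l(x) × b_x:
  age 1: 0.67 × 379 = 253.930
  age 2: 0.37 × 520 = 192.400
  age 3: 0.19 × 798 = 151.620
  age 4: 0.13 × 1402 = 182.260
  age 5: 0.06 × 2374 = 142.440
Maximum at age 1 (253.930).

1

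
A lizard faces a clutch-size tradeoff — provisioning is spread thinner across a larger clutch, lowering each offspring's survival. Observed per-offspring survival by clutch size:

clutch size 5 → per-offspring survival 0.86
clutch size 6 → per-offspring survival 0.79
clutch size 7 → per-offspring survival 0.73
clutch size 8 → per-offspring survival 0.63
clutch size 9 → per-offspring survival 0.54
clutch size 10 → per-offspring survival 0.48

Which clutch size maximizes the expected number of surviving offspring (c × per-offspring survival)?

Expected surviving offspring = c × s(c):
  c=5: 5 × 0.86 = 4.300
  c=6: 6 × 0.79 = 4.740
  c=7: 7 × 0.73 = 5.110
  c=8: 8 × 0.63 = 5.040
  c=9: 9 × 0.54 = 4.860
  c=10: 10 × 0.48 = 4.800
Maximum at c = 7 (5.110 surviving offspring).

7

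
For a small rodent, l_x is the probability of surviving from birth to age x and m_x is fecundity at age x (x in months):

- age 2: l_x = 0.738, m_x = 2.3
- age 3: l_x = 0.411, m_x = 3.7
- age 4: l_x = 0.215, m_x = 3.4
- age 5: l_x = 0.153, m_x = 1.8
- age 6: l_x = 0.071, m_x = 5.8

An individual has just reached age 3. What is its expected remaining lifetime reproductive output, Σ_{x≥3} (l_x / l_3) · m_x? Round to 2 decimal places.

l_3 = 0.411. Conditional survival from age 3 to x is l_x / l_3.
  x=3: (0.411/0.411) × 3.7 = 3.7000
  x=4: (0.215/0.411) × 3.4 = 1.7786
  x=5: (0.153/0.411) × 1.8 = 0.6701
  x=6: (0.071/0.411) × 5.8 = 1.0019
Sum = 3.7000 + 1.7786 + 0.6701 + 1.0019 = 7.1506

7.15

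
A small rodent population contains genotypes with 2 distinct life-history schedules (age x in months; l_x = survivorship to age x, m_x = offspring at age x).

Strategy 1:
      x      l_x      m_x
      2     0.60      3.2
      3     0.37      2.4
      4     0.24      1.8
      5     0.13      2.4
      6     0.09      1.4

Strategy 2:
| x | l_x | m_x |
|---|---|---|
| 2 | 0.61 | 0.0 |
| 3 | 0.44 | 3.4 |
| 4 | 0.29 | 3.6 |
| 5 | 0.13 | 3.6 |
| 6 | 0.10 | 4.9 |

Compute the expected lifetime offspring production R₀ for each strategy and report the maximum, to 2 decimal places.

Strategy 1: R₀ = 0.60×3.2 + 0.37×2.4 + 0.24×1.8 + 0.13×2.4 + 0.09×1.4 = 3.6780
Strategy 2: R₀ = 0.61×0.0 + 0.44×3.4 + 0.29×3.6 + 0.13×3.6 + 0.10×4.9 = 3.4980
Highest R₀: strategy 1 with 3.6780.

3.68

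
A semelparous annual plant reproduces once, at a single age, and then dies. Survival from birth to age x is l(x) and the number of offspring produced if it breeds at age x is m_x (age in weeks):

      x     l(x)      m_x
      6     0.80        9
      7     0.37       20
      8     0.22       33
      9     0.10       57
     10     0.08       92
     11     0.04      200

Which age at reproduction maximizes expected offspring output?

Expected offspring if breeding at age x = l(x) × m_x:
  age 6: 0.80 × 9 = 7.200
  age 7: 0.37 × 20 = 7.400
  age 8: 0.22 × 33 = 7.260
  age 9: 0.10 × 57 = 5.700
  age 10: 0.08 × 92 = 7.360
  age 11: 0.04 × 200 = 8.000
Maximum at age 11 (8.000).

11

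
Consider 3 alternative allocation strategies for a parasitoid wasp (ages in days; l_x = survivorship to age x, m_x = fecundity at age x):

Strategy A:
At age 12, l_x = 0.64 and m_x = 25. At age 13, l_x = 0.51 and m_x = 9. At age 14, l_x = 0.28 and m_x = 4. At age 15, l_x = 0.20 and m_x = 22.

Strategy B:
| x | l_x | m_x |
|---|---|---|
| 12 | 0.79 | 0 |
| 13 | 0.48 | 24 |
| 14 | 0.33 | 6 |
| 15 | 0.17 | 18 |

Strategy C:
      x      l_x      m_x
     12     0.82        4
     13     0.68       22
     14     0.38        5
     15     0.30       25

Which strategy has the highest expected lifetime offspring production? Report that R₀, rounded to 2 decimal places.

27.64

Strategy A: R₀ = 0.64×25 + 0.51×9 + 0.28×4 + 0.20×22 = 26.1100
Strategy B: R₀ = 0.79×0 + 0.48×24 + 0.33×6 + 0.17×18 = 16.5600
Strategy C: R₀ = 0.82×4 + 0.68×22 + 0.38×5 + 0.30×25 = 27.6400
Highest R₀: strategy C with 27.6400.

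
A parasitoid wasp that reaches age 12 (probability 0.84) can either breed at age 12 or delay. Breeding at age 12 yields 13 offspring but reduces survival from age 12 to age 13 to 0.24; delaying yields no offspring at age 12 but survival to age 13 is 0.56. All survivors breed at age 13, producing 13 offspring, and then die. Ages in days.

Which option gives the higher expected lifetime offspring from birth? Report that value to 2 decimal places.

13.54

breed at age 12: R₀ = 0.84 × (13 + 0.24 × 13) = 0.84 × 16.1200 = 13.5408
delay to age 13: R₀ = 0.84 × (0.56 × 13) = 0.84 × 7.2800 = 6.1152
Higher: breed at age 12 (13.5408).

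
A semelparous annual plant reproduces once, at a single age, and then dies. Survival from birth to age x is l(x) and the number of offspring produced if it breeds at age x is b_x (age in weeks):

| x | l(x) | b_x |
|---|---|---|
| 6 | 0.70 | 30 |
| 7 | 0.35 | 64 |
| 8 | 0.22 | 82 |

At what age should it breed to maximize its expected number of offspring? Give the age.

Expected offspring if breeding at age x = l(x) × b_x:
  age 6: 0.70 × 30 = 21.000
  age 7: 0.35 × 64 = 22.400
  age 8: 0.22 × 82 = 18.040
Maximum at age 7 (22.400).

7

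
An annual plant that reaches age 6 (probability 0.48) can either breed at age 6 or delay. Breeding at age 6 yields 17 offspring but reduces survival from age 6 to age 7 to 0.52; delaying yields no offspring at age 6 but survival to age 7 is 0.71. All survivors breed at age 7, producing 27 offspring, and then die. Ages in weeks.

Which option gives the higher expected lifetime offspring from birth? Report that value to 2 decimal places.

breed at age 6: R₀ = 0.48 × (17 + 0.52 × 27) = 0.48 × 31.0400 = 14.8992
delay to age 7: R₀ = 0.48 × (0.71 × 27) = 0.48 × 19.1700 = 9.2016
Higher: breed at age 6 (14.8992).

14.90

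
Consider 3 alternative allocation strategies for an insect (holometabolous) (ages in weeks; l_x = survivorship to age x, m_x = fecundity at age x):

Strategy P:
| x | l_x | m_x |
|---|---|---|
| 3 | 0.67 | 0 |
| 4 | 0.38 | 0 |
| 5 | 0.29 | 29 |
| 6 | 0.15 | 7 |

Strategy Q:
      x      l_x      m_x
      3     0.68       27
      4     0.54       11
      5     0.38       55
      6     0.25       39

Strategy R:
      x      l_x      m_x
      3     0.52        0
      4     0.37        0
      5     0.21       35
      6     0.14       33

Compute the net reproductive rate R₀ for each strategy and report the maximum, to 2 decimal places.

54.95

Strategy P: R₀ = 0.67×0 + 0.38×0 + 0.29×29 + 0.15×7 = 9.4600
Strategy Q: R₀ = 0.68×27 + 0.54×11 + 0.38×55 + 0.25×39 = 54.9500
Strategy R: R₀ = 0.52×0 + 0.37×0 + 0.21×35 + 0.14×33 = 11.9700
Highest R₀: strategy Q with 54.9500.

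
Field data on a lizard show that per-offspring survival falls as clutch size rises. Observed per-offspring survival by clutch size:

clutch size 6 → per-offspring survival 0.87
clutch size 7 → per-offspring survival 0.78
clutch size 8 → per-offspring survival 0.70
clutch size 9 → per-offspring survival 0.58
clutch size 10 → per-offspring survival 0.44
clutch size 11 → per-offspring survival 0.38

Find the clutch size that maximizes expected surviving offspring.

8

Expected surviving offspring = c × s(c):
  c=6: 6 × 0.87 = 5.220
  c=7: 7 × 0.78 = 5.460
  c=8: 8 × 0.70 = 5.600
  c=9: 9 × 0.58 = 5.220
  c=10: 10 × 0.44 = 4.400
  c=11: 11 × 0.38 = 4.180
Maximum at c = 8 (5.600 surviving offspring).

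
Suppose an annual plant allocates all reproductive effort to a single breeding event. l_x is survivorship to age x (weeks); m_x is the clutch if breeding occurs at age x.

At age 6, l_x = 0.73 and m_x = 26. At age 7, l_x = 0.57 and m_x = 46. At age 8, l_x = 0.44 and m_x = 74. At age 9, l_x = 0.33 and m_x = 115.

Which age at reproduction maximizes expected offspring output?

9

Expected offspring if breeding at age x = l_x × m_x:
  age 6: 0.73 × 26 = 18.980
  age 7: 0.57 × 46 = 26.220
  age 8: 0.44 × 74 = 32.560
  age 9: 0.33 × 115 = 37.950
Maximum at age 9 (37.950).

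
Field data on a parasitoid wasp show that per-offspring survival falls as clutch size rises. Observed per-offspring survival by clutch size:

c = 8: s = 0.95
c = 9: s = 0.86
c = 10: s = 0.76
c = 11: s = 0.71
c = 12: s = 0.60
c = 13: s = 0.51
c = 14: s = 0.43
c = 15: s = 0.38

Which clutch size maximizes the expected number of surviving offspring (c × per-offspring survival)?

11

Expected surviving offspring = c × s(c):
  c=8: 8 × 0.95 = 7.600
  c=9: 9 × 0.86 = 7.740
  c=10: 10 × 0.76 = 7.600
  c=11: 11 × 0.71 = 7.810
  c=12: 12 × 0.60 = 7.200
  c=13: 13 × 0.51 = 6.630
  c=14: 14 × 0.43 = 6.020
  c=15: 15 × 0.38 = 5.700
Maximum at c = 11 (7.810 surviving offspring).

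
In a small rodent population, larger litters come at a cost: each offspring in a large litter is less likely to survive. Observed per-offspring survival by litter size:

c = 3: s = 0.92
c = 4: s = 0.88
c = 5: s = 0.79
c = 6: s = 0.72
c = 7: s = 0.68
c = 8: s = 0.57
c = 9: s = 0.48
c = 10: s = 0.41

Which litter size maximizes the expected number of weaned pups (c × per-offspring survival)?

Expected weaned pups = c × s(c):
  c=3: 3 × 0.92 = 2.760
  c=4: 4 × 0.88 = 3.520
  c=5: 5 × 0.79 = 3.950
  c=6: 6 × 0.72 = 4.320
  c=7: 7 × 0.68 = 4.760
  c=8: 8 × 0.57 = 4.560
  c=9: 9 × 0.48 = 4.320
  c=10: 10 × 0.41 = 4.100
Maximum at c = 7 (4.760 weaned pups).

7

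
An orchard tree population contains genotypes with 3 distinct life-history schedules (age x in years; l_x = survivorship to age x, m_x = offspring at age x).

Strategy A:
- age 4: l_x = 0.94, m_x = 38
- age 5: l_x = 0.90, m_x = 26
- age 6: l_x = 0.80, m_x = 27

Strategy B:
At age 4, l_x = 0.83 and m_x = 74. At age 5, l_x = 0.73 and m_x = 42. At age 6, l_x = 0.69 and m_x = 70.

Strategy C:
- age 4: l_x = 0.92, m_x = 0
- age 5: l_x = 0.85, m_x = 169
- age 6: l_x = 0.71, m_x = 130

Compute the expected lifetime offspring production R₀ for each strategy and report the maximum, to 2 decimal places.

Strategy A: R₀ = 0.94×38 + 0.90×26 + 0.80×27 = 80.7200
Strategy B: R₀ = 0.83×74 + 0.73×42 + 0.69×70 = 140.3800
Strategy C: R₀ = 0.92×0 + 0.85×169 + 0.71×130 = 235.9500
Highest R₀: strategy C with 235.9500.

235.95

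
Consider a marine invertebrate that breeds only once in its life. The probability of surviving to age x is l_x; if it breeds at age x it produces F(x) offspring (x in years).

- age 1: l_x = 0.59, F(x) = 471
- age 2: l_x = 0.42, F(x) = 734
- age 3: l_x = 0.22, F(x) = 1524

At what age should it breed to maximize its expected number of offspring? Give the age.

Expected offspring if breeding at age x = l_x × F(x):
  age 1: 0.59 × 471 = 277.890
  age 2: 0.42 × 734 = 308.280
  age 3: 0.22 × 1524 = 335.280
Maximum at age 3 (335.280).

3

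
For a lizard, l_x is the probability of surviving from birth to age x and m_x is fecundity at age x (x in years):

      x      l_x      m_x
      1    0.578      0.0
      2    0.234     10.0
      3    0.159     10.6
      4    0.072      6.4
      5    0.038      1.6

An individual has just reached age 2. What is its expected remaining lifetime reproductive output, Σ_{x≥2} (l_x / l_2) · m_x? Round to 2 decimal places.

l_2 = 0.234. Conditional survival from age 2 to x is l_x / l_2.
  x=2: (0.234/0.234) × 10.0 = 10.0000
  x=3: (0.159/0.234) × 10.6 = 7.2026
  x=4: (0.072/0.234) × 6.4 = 1.9692
  x=5: (0.038/0.234) × 1.6 = 0.2598
Sum = 10.0000 + 7.2026 + 1.9692 + 0.2598 = 19.4316

19.43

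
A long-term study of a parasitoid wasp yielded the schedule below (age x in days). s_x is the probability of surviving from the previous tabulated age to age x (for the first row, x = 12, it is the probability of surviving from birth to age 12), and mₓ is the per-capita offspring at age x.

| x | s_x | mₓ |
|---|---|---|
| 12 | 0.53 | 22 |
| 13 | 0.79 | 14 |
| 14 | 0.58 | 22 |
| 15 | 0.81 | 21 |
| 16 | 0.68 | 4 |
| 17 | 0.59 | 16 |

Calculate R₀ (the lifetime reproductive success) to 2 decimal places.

Survivorship from birth: l_x = s_12·s_13·…·s_x.
  l_12 = 0.53000
  l_13 = 0.41870
  l_14 = 0.24285
  l_15 = 0.19671
  l_16 = 0.13376
  l_17 = 0.07892
R₀ = Σ l_x mₓ:
  age 12: 0.53000 × 22 = 11.6600
  age 13: 0.41870 × 14 = 5.8618
  age 14: 0.24285 × 22 = 5.3427
  age 15: 0.19671 × 21 = 4.1309
  age 16: 0.13376 × 4 = 0.5350
  age 17: 0.07892 × 16 = 1.2627
R₀ = 11.6600 + 5.8618 + 5.3427 + 4.1309 + 0.5350 + 1.2627 = 28.7932

28.79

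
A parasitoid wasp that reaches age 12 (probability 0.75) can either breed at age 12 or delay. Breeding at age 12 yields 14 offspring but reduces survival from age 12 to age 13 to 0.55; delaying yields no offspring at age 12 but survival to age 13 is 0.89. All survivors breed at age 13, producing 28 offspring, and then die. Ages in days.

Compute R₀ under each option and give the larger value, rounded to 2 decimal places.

22.05

breed at age 12: R₀ = 0.75 × (14 + 0.55 × 28) = 0.75 × 29.4000 = 22.0500
delay to age 13: R₀ = 0.75 × (0.89 × 28) = 0.75 × 24.9200 = 18.6900
Higher: breed at age 12 (22.0500).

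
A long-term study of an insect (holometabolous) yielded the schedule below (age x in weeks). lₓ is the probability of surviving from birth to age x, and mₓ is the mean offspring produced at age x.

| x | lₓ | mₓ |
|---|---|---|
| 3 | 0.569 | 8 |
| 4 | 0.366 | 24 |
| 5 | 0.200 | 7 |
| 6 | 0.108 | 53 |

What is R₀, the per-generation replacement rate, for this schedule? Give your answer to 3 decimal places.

20.460

R₀ = Σ lₓ mₓ:
  age 3: 0.569 × 8 = 4.5520
  age 4: 0.366 × 24 = 8.7840
  age 5: 0.200 × 7 = 1.4000
  age 6: 0.108 × 53 = 5.7240
R₀ = 4.5520 + 8.7840 + 1.4000 + 5.7240 = 20.4600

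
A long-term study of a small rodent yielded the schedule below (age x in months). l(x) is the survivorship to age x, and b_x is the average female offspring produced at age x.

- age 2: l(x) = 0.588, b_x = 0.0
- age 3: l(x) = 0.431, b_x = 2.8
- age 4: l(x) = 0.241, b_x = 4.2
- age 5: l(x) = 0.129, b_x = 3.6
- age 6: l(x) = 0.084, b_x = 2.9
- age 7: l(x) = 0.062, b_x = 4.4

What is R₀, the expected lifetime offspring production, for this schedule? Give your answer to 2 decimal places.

R₀ = Σ l(x) b_x:
  age 2: 0.588 × 0.0 = 0.0000
  age 3: 0.431 × 2.8 = 1.2068
  age 4: 0.241 × 4.2 = 1.0122
  age 5: 0.129 × 3.6 = 0.4644
  age 6: 0.084 × 2.9 = 0.2436
  age 7: 0.062 × 4.4 = 0.2728
R₀ = 0.0000 + 1.2068 + 1.0122 + 0.4644 + 0.2436 + 0.2728 = 3.1998

3.20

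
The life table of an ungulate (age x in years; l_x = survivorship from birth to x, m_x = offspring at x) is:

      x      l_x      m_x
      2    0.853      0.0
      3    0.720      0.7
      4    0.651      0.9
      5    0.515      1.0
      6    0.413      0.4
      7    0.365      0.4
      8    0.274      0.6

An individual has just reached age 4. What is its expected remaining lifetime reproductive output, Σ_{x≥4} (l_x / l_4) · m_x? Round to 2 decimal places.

l_4 = 0.651. Conditional survival from age 4 to x is l_x / l_4.
  x=4: (0.651/0.651) × 0.9 = 0.9000
  x=5: (0.515/0.651) × 1.0 = 0.7911
  x=6: (0.413/0.651) × 0.4 = 0.2538
  x=7: (0.365/0.651) × 0.4 = 0.2243
  x=8: (0.274/0.651) × 0.6 = 0.2525
Sum = 0.9000 + 0.7911 + 0.2538 + 0.2243 + 0.2525 = 2.4217

2.42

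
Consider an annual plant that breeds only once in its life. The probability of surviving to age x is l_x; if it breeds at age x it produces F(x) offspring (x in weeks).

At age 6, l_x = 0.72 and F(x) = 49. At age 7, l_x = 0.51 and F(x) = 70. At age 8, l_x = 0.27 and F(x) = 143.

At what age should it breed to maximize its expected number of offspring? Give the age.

8

Expected offspring if breeding at age x = l_x × F(x):
  age 6: 0.72 × 49 = 35.280
  age 7: 0.51 × 70 = 35.700
  age 8: 0.27 × 143 = 38.610
Maximum at age 8 (38.610).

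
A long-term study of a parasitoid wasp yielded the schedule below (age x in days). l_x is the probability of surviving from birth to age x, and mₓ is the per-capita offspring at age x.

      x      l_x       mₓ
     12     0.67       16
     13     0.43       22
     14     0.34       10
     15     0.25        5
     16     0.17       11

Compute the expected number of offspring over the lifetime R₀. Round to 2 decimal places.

26.70

R₀ = Σ l_x mₓ:
  age 12: 0.67 × 16 = 10.7200
  age 13: 0.43 × 22 = 9.4600
  age 14: 0.34 × 10 = 3.4000
  age 15: 0.25 × 5 = 1.2500
  age 16: 0.17 × 11 = 1.8700
R₀ = 10.7200 + 9.4600 + 3.4000 + 1.2500 + 1.8700 = 26.7000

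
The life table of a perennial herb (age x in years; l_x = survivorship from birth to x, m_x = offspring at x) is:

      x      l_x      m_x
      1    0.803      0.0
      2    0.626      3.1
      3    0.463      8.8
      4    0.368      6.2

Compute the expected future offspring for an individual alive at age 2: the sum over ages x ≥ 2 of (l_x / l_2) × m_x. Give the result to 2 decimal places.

13.25

l_2 = 0.626. Conditional survival from age 2 to x is l_x / l_2.
  x=2: (0.626/0.626) × 3.1 = 3.1000
  x=3: (0.463/0.626) × 8.8 = 6.5086
  x=4: (0.368/0.626) × 6.2 = 3.6447
Sum = 3.1000 + 6.5086 + 3.6447 = 13.2534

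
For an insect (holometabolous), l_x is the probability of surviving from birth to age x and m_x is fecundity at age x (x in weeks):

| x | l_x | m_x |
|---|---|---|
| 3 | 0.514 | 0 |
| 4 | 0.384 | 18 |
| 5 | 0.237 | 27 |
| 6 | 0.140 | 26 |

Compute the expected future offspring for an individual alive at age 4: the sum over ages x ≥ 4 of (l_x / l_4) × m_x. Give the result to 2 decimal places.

44.14

l_4 = 0.384. Conditional survival from age 4 to x is l_x / l_4.
  x=4: (0.384/0.384) × 18 = 18.0000
  x=5: (0.237/0.384) × 27 = 16.6641
  x=6: (0.140/0.384) × 26 = 9.4792
Sum = 18.0000 + 16.6641 + 9.4792 = 44.1432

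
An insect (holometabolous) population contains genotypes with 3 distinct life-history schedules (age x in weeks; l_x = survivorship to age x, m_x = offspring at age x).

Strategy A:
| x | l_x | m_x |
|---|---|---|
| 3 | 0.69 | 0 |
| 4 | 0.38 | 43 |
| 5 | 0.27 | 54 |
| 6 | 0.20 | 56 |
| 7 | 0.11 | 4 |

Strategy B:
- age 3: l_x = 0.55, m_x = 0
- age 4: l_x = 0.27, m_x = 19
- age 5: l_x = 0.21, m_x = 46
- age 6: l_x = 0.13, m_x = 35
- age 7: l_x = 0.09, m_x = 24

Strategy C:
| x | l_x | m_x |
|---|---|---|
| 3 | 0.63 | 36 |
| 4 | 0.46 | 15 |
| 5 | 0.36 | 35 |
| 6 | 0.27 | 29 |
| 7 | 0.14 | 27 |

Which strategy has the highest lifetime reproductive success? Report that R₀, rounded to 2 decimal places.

53.79

Strategy A: R₀ = 0.69×0 + 0.38×43 + 0.27×54 + 0.20×56 + 0.11×4 = 42.5600
Strategy B: R₀ = 0.55×0 + 0.27×19 + 0.21×46 + 0.13×35 + 0.09×24 = 21.5000
Strategy C: R₀ = 0.63×36 + 0.46×15 + 0.36×35 + 0.27×29 + 0.14×27 = 53.7900
Highest R₀: strategy C with 53.7900.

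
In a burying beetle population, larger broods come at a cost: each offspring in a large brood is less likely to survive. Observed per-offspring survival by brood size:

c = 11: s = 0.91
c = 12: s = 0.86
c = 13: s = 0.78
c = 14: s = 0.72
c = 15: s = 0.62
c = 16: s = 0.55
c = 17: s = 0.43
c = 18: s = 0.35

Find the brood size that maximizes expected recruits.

12

Expected recruits = c × s(c):
  c=11: 11 × 0.91 = 10.010
  c=12: 12 × 0.86 = 10.320
  c=13: 13 × 0.78 = 10.140
  c=14: 14 × 0.72 = 10.080
  c=15: 15 × 0.62 = 9.300
  c=16: 16 × 0.55 = 8.800
  c=17: 17 × 0.43 = 7.310
  c=18: 18 × 0.35 = 6.300
Maximum at c = 12 (10.320 recruits).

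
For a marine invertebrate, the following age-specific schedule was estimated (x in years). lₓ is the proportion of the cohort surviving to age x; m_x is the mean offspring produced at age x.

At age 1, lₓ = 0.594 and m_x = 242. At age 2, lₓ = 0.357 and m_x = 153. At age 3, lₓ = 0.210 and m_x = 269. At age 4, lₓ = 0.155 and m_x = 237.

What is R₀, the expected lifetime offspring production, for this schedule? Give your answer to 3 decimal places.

291.594

R₀ = Σ lₓ m_x:
  age 1: 0.594 × 242 = 143.7480
  age 2: 0.357 × 153 = 54.6210
  age 3: 0.210 × 269 = 56.4900
  age 4: 0.155 × 237 = 36.7350
R₀ = 143.7480 + 54.6210 + 56.4900 + 36.7350 = 291.5940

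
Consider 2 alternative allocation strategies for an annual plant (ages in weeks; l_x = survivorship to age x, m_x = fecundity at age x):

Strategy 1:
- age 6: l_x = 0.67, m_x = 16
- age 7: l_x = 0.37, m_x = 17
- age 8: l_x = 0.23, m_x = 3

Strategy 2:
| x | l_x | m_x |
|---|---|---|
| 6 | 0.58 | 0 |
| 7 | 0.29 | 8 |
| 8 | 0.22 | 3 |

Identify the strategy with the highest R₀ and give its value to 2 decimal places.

Strategy 1: R₀ = 0.67×16 + 0.37×17 + 0.23×3 = 17.7000
Strategy 2: R₀ = 0.58×0 + 0.29×8 + 0.22×3 = 2.9800
Highest R₀: strategy 1 with 17.7000.

17.70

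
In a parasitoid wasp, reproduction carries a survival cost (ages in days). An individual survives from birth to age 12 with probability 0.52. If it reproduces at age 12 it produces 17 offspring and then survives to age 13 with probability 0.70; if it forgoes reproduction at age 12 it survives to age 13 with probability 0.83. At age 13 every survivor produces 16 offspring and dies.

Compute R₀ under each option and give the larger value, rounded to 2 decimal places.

14.66

breed at age 12: R₀ = 0.52 × (17 + 0.70 × 16) = 0.52 × 28.2000 = 14.6640
delay to age 13: R₀ = 0.52 × (0.83 × 16) = 0.52 × 13.2800 = 6.9056
Higher: breed at age 12 (14.6640).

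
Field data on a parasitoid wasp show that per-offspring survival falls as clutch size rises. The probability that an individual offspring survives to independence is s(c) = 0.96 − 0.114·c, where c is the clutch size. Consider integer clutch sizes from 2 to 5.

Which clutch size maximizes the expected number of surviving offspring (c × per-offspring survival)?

4

Expected surviving offspring = c × s(c):
  c=2: 2 × 0.732 = 1.464
  c=3: 3 × 0.618 = 1.854
  c=4: 4 × 0.504 = 2.016
  c=5: 5 × 0.390 = 1.950
Maximum at c = 4 (2.016 surviving offspring).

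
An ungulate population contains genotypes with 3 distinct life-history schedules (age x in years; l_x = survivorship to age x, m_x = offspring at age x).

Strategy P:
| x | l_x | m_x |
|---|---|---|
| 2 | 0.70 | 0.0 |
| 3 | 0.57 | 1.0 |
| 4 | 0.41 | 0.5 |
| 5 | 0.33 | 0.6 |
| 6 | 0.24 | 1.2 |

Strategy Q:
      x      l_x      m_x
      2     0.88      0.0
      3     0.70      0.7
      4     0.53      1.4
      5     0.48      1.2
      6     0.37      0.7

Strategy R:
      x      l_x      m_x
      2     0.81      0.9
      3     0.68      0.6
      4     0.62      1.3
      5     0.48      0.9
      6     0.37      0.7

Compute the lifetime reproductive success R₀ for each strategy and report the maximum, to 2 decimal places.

Strategy P: R₀ = 0.70×0.0 + 0.57×1.0 + 0.41×0.5 + 0.33×0.6 + 0.24×1.2 = 1.2610
Strategy Q: R₀ = 0.88×0.0 + 0.70×0.7 + 0.53×1.4 + 0.48×1.2 + 0.37×0.7 = 2.0670
Strategy R: R₀ = 0.81×0.9 + 0.68×0.6 + 0.62×1.3 + 0.48×0.9 + 0.37×0.7 = 2.6340
Highest R₀: strategy R with 2.6340.

2.63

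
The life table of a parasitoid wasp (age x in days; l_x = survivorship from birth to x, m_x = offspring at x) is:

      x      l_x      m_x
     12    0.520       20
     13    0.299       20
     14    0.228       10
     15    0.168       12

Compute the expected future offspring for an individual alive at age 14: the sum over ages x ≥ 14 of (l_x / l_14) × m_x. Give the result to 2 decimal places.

l_14 = 0.228. Conditional survival from age 14 to x is l_x / l_14.
  x=14: (0.228/0.228) × 10 = 10.0000
  x=15: (0.168/0.228) × 12 = 8.8421
Sum = 10.0000 + 8.8421 = 18.8421

18.84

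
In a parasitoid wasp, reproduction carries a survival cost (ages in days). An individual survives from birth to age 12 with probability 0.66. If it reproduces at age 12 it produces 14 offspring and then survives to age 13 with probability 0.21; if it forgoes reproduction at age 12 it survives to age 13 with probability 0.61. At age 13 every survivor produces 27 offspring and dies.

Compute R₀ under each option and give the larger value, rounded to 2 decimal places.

breed at age 12: R₀ = 0.66 × (14 + 0.21 × 27) = 0.66 × 19.6700 = 12.9822
delay to age 13: R₀ = 0.66 × (0.61 × 27) = 0.66 × 16.4700 = 10.8702
Higher: breed at age 12 (12.9822).

12.98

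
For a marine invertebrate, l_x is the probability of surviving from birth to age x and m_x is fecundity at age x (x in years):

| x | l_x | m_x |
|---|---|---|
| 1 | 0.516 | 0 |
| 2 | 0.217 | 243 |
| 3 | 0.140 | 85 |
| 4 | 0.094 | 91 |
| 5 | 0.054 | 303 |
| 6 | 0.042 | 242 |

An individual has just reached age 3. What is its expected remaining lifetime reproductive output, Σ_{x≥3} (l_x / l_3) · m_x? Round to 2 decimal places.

335.57

l_3 = 0.140. Conditional survival from age 3 to x is l_x / l_3.
  x=3: (0.140/0.140) × 85 = 85.0000
  x=4: (0.094/0.140) × 91 = 61.1000
  x=5: (0.054/0.140) × 303 = 116.8714
  x=6: (0.042/0.140) × 242 = 72.6000
Sum = 85.0000 + 61.1000 + 116.8714 + 72.6000 = 335.5714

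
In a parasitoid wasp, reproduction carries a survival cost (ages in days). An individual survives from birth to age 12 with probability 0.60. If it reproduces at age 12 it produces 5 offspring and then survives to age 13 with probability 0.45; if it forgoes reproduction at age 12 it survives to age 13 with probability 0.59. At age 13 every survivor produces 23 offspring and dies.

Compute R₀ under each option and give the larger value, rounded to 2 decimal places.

breed at age 12: R₀ = 0.60 × (5 + 0.45 × 23) = 0.60 × 15.3500 = 9.2100
delay to age 13: R₀ = 0.60 × (0.59 × 23) = 0.60 × 13.5700 = 8.1420
Higher: breed at age 12 (9.2100).

9.21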